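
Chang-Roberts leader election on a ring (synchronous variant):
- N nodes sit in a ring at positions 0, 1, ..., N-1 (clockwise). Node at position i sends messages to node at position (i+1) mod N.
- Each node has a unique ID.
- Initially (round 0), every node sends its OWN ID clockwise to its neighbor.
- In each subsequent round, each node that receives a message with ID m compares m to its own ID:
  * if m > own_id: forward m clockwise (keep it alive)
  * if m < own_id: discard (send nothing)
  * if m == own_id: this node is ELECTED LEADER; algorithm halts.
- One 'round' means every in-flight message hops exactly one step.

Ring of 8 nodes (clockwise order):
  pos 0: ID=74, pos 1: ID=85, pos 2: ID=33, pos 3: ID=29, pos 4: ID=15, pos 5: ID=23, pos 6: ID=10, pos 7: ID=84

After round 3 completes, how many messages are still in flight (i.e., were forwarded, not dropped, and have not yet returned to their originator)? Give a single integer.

Round 1: pos1(id85) recv 74: drop; pos2(id33) recv 85: fwd; pos3(id29) recv 33: fwd; pos4(id15) recv 29: fwd; pos5(id23) recv 15: drop; pos6(id10) recv 23: fwd; pos7(id84) recv 10: drop; pos0(id74) recv 84: fwd
Round 2: pos3(id29) recv 85: fwd; pos4(id15) recv 33: fwd; pos5(id23) recv 29: fwd; pos7(id84) recv 23: drop; pos1(id85) recv 84: drop
Round 3: pos4(id15) recv 85: fwd; pos5(id23) recv 33: fwd; pos6(id10) recv 29: fwd
After round 3: 3 messages still in flight

Answer: 3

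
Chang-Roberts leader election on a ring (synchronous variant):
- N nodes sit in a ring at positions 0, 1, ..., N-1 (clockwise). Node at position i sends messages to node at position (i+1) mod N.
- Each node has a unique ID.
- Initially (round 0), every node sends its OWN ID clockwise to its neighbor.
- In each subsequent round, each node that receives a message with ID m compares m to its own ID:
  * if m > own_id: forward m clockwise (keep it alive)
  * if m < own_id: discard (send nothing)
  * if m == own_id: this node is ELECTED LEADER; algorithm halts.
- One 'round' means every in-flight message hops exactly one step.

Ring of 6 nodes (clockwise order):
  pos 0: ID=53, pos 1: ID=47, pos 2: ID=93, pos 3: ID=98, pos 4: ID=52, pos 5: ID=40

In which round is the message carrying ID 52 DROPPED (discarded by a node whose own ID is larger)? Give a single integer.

Answer: 2

Derivation:
Round 1: pos1(id47) recv 53: fwd; pos2(id93) recv 47: drop; pos3(id98) recv 93: drop; pos4(id52) recv 98: fwd; pos5(id40) recv 52: fwd; pos0(id53) recv 40: drop
Round 2: pos2(id93) recv 53: drop; pos5(id40) recv 98: fwd; pos0(id53) recv 52: drop
Round 3: pos0(id53) recv 98: fwd
Round 4: pos1(id47) recv 98: fwd
Round 5: pos2(id93) recv 98: fwd
Round 6: pos3(id98) recv 98: ELECTED
Message ID 52 originates at pos 4; dropped at pos 0 in round 2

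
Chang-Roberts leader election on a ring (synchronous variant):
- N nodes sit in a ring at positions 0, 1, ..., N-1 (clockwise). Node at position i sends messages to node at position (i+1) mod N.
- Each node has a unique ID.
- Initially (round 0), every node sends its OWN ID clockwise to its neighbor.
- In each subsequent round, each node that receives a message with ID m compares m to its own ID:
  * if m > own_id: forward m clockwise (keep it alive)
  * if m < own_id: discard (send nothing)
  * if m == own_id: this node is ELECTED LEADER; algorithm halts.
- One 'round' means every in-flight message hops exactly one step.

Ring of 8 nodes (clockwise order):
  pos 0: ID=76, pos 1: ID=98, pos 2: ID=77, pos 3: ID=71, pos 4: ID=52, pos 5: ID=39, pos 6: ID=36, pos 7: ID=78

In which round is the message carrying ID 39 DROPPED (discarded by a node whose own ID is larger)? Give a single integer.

Round 1: pos1(id98) recv 76: drop; pos2(id77) recv 98: fwd; pos3(id71) recv 77: fwd; pos4(id52) recv 71: fwd; pos5(id39) recv 52: fwd; pos6(id36) recv 39: fwd; pos7(id78) recv 36: drop; pos0(id76) recv 78: fwd
Round 2: pos3(id71) recv 98: fwd; pos4(id52) recv 77: fwd; pos5(id39) recv 71: fwd; pos6(id36) recv 52: fwd; pos7(id78) recv 39: drop; pos1(id98) recv 78: drop
Round 3: pos4(id52) recv 98: fwd; pos5(id39) recv 77: fwd; pos6(id36) recv 71: fwd; pos7(id78) recv 52: drop
Round 4: pos5(id39) recv 98: fwd; pos6(id36) recv 77: fwd; pos7(id78) recv 71: drop
Round 5: pos6(id36) recv 98: fwd; pos7(id78) recv 77: drop
Round 6: pos7(id78) recv 98: fwd
Round 7: pos0(id76) recv 98: fwd
Round 8: pos1(id98) recv 98: ELECTED
Message ID 39 originates at pos 5; dropped at pos 7 in round 2

Answer: 2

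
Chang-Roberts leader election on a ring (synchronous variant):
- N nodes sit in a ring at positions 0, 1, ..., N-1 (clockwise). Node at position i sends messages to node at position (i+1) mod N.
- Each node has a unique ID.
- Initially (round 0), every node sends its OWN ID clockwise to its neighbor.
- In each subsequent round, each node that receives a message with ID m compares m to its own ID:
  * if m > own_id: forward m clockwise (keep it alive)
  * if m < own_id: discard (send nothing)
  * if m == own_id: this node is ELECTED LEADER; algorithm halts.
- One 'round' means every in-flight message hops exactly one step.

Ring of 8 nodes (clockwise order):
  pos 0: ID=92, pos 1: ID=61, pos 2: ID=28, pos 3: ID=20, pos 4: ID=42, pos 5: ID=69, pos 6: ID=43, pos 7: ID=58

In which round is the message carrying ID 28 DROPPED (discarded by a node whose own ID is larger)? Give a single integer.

Round 1: pos1(id61) recv 92: fwd; pos2(id28) recv 61: fwd; pos3(id20) recv 28: fwd; pos4(id42) recv 20: drop; pos5(id69) recv 42: drop; pos6(id43) recv 69: fwd; pos7(id58) recv 43: drop; pos0(id92) recv 58: drop
Round 2: pos2(id28) recv 92: fwd; pos3(id20) recv 61: fwd; pos4(id42) recv 28: drop; pos7(id58) recv 69: fwd
Round 3: pos3(id20) recv 92: fwd; pos4(id42) recv 61: fwd; pos0(id92) recv 69: drop
Round 4: pos4(id42) recv 92: fwd; pos5(id69) recv 61: drop
Round 5: pos5(id69) recv 92: fwd
Round 6: pos6(id43) recv 92: fwd
Round 7: pos7(id58) recv 92: fwd
Round 8: pos0(id92) recv 92: ELECTED
Message ID 28 originates at pos 2; dropped at pos 4 in round 2

Answer: 2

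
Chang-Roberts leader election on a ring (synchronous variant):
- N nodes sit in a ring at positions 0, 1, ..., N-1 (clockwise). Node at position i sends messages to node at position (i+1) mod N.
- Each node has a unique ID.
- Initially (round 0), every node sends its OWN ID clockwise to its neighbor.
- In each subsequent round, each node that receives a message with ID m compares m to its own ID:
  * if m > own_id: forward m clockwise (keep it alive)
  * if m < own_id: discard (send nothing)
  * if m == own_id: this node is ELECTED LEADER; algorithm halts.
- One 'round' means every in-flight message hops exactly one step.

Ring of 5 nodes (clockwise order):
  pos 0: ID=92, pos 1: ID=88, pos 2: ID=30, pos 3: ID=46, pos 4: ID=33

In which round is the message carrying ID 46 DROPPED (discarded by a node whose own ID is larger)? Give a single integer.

Answer: 2

Derivation:
Round 1: pos1(id88) recv 92: fwd; pos2(id30) recv 88: fwd; pos3(id46) recv 30: drop; pos4(id33) recv 46: fwd; pos0(id92) recv 33: drop
Round 2: pos2(id30) recv 92: fwd; pos3(id46) recv 88: fwd; pos0(id92) recv 46: drop
Round 3: pos3(id46) recv 92: fwd; pos4(id33) recv 88: fwd
Round 4: pos4(id33) recv 92: fwd; pos0(id92) recv 88: drop
Round 5: pos0(id92) recv 92: ELECTED
Message ID 46 originates at pos 3; dropped at pos 0 in round 2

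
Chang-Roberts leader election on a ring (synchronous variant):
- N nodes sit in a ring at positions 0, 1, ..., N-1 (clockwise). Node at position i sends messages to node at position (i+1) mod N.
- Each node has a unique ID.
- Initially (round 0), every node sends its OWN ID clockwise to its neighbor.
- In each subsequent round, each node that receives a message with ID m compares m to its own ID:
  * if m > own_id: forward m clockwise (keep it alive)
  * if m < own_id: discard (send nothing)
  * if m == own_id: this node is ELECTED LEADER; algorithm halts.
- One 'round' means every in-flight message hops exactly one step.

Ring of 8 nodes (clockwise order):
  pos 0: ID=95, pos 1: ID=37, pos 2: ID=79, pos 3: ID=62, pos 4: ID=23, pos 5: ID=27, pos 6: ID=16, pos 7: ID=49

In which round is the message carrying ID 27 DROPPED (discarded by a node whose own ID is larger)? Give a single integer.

Answer: 2

Derivation:
Round 1: pos1(id37) recv 95: fwd; pos2(id79) recv 37: drop; pos3(id62) recv 79: fwd; pos4(id23) recv 62: fwd; pos5(id27) recv 23: drop; pos6(id16) recv 27: fwd; pos7(id49) recv 16: drop; pos0(id95) recv 49: drop
Round 2: pos2(id79) recv 95: fwd; pos4(id23) recv 79: fwd; pos5(id27) recv 62: fwd; pos7(id49) recv 27: drop
Round 3: pos3(id62) recv 95: fwd; pos5(id27) recv 79: fwd; pos6(id16) recv 62: fwd
Round 4: pos4(id23) recv 95: fwd; pos6(id16) recv 79: fwd; pos7(id49) recv 62: fwd
Round 5: pos5(id27) recv 95: fwd; pos7(id49) recv 79: fwd; pos0(id95) recv 62: drop
Round 6: pos6(id16) recv 95: fwd; pos0(id95) recv 79: drop
Round 7: pos7(id49) recv 95: fwd
Round 8: pos0(id95) recv 95: ELECTED
Message ID 27 originates at pos 5; dropped at pos 7 in round 2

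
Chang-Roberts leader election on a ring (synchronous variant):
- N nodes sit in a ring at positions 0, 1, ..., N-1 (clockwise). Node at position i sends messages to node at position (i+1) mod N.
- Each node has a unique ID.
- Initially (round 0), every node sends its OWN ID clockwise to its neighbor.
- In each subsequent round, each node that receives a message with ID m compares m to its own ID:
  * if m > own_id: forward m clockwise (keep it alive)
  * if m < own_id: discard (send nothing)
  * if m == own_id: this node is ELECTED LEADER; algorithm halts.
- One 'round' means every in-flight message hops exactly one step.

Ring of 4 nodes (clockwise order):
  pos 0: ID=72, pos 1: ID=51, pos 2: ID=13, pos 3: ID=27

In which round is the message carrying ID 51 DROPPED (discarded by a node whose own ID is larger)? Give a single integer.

Round 1: pos1(id51) recv 72: fwd; pos2(id13) recv 51: fwd; pos3(id27) recv 13: drop; pos0(id72) recv 27: drop
Round 2: pos2(id13) recv 72: fwd; pos3(id27) recv 51: fwd
Round 3: pos3(id27) recv 72: fwd; pos0(id72) recv 51: drop
Round 4: pos0(id72) recv 72: ELECTED
Message ID 51 originates at pos 1; dropped at pos 0 in round 3

Answer: 3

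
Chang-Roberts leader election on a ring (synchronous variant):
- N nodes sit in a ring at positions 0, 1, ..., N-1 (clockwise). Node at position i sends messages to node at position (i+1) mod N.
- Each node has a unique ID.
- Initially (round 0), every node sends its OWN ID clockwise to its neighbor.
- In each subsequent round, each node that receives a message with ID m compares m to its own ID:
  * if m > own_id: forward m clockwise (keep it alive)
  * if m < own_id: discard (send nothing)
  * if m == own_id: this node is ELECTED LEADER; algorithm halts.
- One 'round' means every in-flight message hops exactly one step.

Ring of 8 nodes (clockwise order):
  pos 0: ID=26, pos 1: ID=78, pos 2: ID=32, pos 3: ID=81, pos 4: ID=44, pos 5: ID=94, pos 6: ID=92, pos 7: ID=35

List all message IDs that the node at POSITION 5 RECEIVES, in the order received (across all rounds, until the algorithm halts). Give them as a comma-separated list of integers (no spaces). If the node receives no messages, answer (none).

Answer: 44,81,92,94

Derivation:
Round 1: pos1(id78) recv 26: drop; pos2(id32) recv 78: fwd; pos3(id81) recv 32: drop; pos4(id44) recv 81: fwd; pos5(id94) recv 44: drop; pos6(id92) recv 94: fwd; pos7(id35) recv 92: fwd; pos0(id26) recv 35: fwd
Round 2: pos3(id81) recv 78: drop; pos5(id94) recv 81: drop; pos7(id35) recv 94: fwd; pos0(id26) recv 92: fwd; pos1(id78) recv 35: drop
Round 3: pos0(id26) recv 94: fwd; pos1(id78) recv 92: fwd
Round 4: pos1(id78) recv 94: fwd; pos2(id32) recv 92: fwd
Round 5: pos2(id32) recv 94: fwd; pos3(id81) recv 92: fwd
Round 6: pos3(id81) recv 94: fwd; pos4(id44) recv 92: fwd
Round 7: pos4(id44) recv 94: fwd; pos5(id94) recv 92: drop
Round 8: pos5(id94) recv 94: ELECTED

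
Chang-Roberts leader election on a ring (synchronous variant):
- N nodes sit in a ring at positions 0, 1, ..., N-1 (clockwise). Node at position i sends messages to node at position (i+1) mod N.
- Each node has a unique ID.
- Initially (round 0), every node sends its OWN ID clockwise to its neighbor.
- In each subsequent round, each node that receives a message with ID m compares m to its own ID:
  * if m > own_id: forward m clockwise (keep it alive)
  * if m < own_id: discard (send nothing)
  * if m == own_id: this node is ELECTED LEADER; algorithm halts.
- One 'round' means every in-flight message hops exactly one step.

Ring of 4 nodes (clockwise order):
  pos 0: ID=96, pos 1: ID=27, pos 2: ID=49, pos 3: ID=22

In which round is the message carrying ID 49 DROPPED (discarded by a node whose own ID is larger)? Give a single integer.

Answer: 2

Derivation:
Round 1: pos1(id27) recv 96: fwd; pos2(id49) recv 27: drop; pos3(id22) recv 49: fwd; pos0(id96) recv 22: drop
Round 2: pos2(id49) recv 96: fwd; pos0(id96) recv 49: drop
Round 3: pos3(id22) recv 96: fwd
Round 4: pos0(id96) recv 96: ELECTED
Message ID 49 originates at pos 2; dropped at pos 0 in round 2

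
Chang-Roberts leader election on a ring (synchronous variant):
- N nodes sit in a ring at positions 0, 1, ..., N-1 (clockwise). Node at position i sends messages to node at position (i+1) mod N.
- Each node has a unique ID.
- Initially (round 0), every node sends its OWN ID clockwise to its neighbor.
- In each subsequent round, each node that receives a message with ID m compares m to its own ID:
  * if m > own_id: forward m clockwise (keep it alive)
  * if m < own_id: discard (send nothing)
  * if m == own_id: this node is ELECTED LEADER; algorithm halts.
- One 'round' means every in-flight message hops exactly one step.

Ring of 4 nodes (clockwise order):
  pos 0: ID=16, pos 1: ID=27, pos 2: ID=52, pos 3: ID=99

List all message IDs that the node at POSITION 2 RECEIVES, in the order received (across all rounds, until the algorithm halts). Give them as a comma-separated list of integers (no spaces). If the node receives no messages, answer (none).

Answer: 27,99

Derivation:
Round 1: pos1(id27) recv 16: drop; pos2(id52) recv 27: drop; pos3(id99) recv 52: drop; pos0(id16) recv 99: fwd
Round 2: pos1(id27) recv 99: fwd
Round 3: pos2(id52) recv 99: fwd
Round 4: pos3(id99) recv 99: ELECTED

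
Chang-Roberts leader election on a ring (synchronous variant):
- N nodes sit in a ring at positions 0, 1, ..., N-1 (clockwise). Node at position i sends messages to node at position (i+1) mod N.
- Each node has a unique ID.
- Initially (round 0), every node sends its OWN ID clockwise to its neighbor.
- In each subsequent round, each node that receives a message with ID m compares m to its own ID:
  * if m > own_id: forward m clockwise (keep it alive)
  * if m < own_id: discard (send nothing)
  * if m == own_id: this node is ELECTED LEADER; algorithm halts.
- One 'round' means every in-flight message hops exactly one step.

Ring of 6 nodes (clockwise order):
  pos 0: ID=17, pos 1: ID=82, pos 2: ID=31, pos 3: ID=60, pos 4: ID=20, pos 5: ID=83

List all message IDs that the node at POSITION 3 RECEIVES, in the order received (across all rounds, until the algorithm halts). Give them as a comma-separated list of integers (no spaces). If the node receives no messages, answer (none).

Round 1: pos1(id82) recv 17: drop; pos2(id31) recv 82: fwd; pos3(id60) recv 31: drop; pos4(id20) recv 60: fwd; pos5(id83) recv 20: drop; pos0(id17) recv 83: fwd
Round 2: pos3(id60) recv 82: fwd; pos5(id83) recv 60: drop; pos1(id82) recv 83: fwd
Round 3: pos4(id20) recv 82: fwd; pos2(id31) recv 83: fwd
Round 4: pos5(id83) recv 82: drop; pos3(id60) recv 83: fwd
Round 5: pos4(id20) recv 83: fwd
Round 6: pos5(id83) recv 83: ELECTED

Answer: 31,82,83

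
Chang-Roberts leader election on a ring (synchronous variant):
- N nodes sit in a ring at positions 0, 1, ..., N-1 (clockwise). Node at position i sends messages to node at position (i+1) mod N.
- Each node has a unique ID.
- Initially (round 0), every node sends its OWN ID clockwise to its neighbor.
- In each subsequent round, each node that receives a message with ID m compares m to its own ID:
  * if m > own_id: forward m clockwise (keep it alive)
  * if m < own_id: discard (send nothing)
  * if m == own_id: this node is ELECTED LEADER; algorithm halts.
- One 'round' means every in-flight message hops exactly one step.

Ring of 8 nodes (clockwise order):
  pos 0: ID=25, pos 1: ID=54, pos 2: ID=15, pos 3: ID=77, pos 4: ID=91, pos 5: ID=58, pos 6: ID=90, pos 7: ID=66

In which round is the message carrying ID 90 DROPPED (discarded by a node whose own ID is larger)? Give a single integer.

Answer: 6

Derivation:
Round 1: pos1(id54) recv 25: drop; pos2(id15) recv 54: fwd; pos3(id77) recv 15: drop; pos4(id91) recv 77: drop; pos5(id58) recv 91: fwd; pos6(id90) recv 58: drop; pos7(id66) recv 90: fwd; pos0(id25) recv 66: fwd
Round 2: pos3(id77) recv 54: drop; pos6(id90) recv 91: fwd; pos0(id25) recv 90: fwd; pos1(id54) recv 66: fwd
Round 3: pos7(id66) recv 91: fwd; pos1(id54) recv 90: fwd; pos2(id15) recv 66: fwd
Round 4: pos0(id25) recv 91: fwd; pos2(id15) recv 90: fwd; pos3(id77) recv 66: drop
Round 5: pos1(id54) recv 91: fwd; pos3(id77) recv 90: fwd
Round 6: pos2(id15) recv 91: fwd; pos4(id91) recv 90: drop
Round 7: pos3(id77) recv 91: fwd
Round 8: pos4(id91) recv 91: ELECTED
Message ID 90 originates at pos 6; dropped at pos 4 in round 6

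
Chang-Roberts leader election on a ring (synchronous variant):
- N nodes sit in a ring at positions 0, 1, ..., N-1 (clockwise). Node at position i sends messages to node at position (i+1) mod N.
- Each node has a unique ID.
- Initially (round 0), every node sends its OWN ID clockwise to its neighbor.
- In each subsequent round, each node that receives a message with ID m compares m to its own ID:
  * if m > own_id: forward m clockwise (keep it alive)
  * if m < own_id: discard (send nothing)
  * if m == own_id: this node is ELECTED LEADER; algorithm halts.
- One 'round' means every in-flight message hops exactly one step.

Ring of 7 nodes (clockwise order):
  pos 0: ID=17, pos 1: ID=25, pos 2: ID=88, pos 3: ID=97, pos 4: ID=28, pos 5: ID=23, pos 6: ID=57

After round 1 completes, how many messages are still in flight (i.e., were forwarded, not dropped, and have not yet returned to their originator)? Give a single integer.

Answer: 3

Derivation:
Round 1: pos1(id25) recv 17: drop; pos2(id88) recv 25: drop; pos3(id97) recv 88: drop; pos4(id28) recv 97: fwd; pos5(id23) recv 28: fwd; pos6(id57) recv 23: drop; pos0(id17) recv 57: fwd
After round 1: 3 messages still in flight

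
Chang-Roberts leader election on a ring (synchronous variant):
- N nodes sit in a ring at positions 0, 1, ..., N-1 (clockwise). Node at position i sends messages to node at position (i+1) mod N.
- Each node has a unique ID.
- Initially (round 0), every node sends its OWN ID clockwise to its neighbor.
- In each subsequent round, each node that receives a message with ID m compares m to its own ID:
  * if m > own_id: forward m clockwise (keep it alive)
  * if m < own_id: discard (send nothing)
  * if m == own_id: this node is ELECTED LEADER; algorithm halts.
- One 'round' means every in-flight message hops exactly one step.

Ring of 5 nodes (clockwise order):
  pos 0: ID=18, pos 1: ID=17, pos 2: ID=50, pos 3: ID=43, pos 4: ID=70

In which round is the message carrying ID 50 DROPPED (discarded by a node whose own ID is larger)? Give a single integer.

Answer: 2

Derivation:
Round 1: pos1(id17) recv 18: fwd; pos2(id50) recv 17: drop; pos3(id43) recv 50: fwd; pos4(id70) recv 43: drop; pos0(id18) recv 70: fwd
Round 2: pos2(id50) recv 18: drop; pos4(id70) recv 50: drop; pos1(id17) recv 70: fwd
Round 3: pos2(id50) recv 70: fwd
Round 4: pos3(id43) recv 70: fwd
Round 5: pos4(id70) recv 70: ELECTED
Message ID 50 originates at pos 2; dropped at pos 4 in round 2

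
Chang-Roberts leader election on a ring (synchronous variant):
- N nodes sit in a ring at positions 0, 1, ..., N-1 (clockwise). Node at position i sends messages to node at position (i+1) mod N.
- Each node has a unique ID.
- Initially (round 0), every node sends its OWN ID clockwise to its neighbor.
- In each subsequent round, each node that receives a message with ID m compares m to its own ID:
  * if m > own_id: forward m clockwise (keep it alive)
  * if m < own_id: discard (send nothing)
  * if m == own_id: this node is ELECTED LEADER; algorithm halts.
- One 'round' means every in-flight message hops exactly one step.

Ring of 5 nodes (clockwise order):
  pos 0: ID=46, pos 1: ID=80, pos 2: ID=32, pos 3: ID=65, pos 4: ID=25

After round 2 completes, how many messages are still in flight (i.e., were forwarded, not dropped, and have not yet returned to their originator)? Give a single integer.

Round 1: pos1(id80) recv 46: drop; pos2(id32) recv 80: fwd; pos3(id65) recv 32: drop; pos4(id25) recv 65: fwd; pos0(id46) recv 25: drop
Round 2: pos3(id65) recv 80: fwd; pos0(id46) recv 65: fwd
After round 2: 2 messages still in flight

Answer: 2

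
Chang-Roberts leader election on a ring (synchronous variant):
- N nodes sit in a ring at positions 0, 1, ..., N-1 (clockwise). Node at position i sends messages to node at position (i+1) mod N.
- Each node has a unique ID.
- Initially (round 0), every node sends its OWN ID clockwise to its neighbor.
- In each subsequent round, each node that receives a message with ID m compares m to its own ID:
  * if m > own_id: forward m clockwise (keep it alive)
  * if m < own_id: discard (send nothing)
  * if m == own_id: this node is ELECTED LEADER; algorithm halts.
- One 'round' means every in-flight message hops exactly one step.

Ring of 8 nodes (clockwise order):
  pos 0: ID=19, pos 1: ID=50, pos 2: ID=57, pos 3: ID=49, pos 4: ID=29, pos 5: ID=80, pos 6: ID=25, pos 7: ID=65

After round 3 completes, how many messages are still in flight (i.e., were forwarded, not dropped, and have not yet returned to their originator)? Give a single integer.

Answer: 2

Derivation:
Round 1: pos1(id50) recv 19: drop; pos2(id57) recv 50: drop; pos3(id49) recv 57: fwd; pos4(id29) recv 49: fwd; pos5(id80) recv 29: drop; pos6(id25) recv 80: fwd; pos7(id65) recv 25: drop; pos0(id19) recv 65: fwd
Round 2: pos4(id29) recv 57: fwd; pos5(id80) recv 49: drop; pos7(id65) recv 80: fwd; pos1(id50) recv 65: fwd
Round 3: pos5(id80) recv 57: drop; pos0(id19) recv 80: fwd; pos2(id57) recv 65: fwd
After round 3: 2 messages still in flight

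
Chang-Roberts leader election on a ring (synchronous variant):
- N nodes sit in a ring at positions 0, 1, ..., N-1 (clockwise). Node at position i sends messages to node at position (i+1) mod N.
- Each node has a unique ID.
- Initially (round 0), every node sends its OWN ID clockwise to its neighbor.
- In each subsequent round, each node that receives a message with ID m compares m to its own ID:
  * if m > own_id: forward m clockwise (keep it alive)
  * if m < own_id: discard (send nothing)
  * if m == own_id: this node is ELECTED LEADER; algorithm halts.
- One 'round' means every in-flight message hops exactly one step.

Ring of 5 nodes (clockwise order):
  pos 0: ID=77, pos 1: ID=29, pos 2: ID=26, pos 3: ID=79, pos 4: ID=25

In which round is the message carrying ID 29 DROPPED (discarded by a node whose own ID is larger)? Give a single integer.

Answer: 2

Derivation:
Round 1: pos1(id29) recv 77: fwd; pos2(id26) recv 29: fwd; pos3(id79) recv 26: drop; pos4(id25) recv 79: fwd; pos0(id77) recv 25: drop
Round 2: pos2(id26) recv 77: fwd; pos3(id79) recv 29: drop; pos0(id77) recv 79: fwd
Round 3: pos3(id79) recv 77: drop; pos1(id29) recv 79: fwd
Round 4: pos2(id26) recv 79: fwd
Round 5: pos3(id79) recv 79: ELECTED
Message ID 29 originates at pos 1; dropped at pos 3 in round 2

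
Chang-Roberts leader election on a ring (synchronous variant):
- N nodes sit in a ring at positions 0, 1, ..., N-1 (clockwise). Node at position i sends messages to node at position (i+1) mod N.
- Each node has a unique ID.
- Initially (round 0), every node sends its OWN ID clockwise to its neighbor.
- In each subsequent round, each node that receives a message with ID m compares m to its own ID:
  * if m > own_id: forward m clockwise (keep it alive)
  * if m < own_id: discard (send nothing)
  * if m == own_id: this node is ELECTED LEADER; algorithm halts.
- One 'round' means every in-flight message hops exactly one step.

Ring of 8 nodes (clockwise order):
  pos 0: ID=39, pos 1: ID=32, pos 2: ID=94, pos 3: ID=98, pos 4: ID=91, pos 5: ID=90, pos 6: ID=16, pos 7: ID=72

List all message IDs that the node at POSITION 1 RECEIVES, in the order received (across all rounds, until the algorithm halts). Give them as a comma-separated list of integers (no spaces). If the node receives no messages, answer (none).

Round 1: pos1(id32) recv 39: fwd; pos2(id94) recv 32: drop; pos3(id98) recv 94: drop; pos4(id91) recv 98: fwd; pos5(id90) recv 91: fwd; pos6(id16) recv 90: fwd; pos7(id72) recv 16: drop; pos0(id39) recv 72: fwd
Round 2: pos2(id94) recv 39: drop; pos5(id90) recv 98: fwd; pos6(id16) recv 91: fwd; pos7(id72) recv 90: fwd; pos1(id32) recv 72: fwd
Round 3: pos6(id16) recv 98: fwd; pos7(id72) recv 91: fwd; pos0(id39) recv 90: fwd; pos2(id94) recv 72: drop
Round 4: pos7(id72) recv 98: fwd; pos0(id39) recv 91: fwd; pos1(id32) recv 90: fwd
Round 5: pos0(id39) recv 98: fwd; pos1(id32) recv 91: fwd; pos2(id94) recv 90: drop
Round 6: pos1(id32) recv 98: fwd; pos2(id94) recv 91: drop
Round 7: pos2(id94) recv 98: fwd
Round 8: pos3(id98) recv 98: ELECTED

Answer: 39,72,90,91,98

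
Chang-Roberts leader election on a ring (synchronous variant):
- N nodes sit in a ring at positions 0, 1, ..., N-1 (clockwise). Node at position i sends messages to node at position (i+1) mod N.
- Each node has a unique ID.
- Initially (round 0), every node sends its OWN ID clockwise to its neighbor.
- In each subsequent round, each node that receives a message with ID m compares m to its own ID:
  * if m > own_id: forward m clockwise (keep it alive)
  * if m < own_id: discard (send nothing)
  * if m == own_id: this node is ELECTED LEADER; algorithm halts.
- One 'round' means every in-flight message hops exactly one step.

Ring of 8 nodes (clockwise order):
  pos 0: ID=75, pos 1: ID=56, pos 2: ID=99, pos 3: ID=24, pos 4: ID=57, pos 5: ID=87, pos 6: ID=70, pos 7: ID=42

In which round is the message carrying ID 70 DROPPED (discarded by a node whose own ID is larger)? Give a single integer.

Round 1: pos1(id56) recv 75: fwd; pos2(id99) recv 56: drop; pos3(id24) recv 99: fwd; pos4(id57) recv 24: drop; pos5(id87) recv 57: drop; pos6(id70) recv 87: fwd; pos7(id42) recv 70: fwd; pos0(id75) recv 42: drop
Round 2: pos2(id99) recv 75: drop; pos4(id57) recv 99: fwd; pos7(id42) recv 87: fwd; pos0(id75) recv 70: drop
Round 3: pos5(id87) recv 99: fwd; pos0(id75) recv 87: fwd
Round 4: pos6(id70) recv 99: fwd; pos1(id56) recv 87: fwd
Round 5: pos7(id42) recv 99: fwd; pos2(id99) recv 87: drop
Round 6: pos0(id75) recv 99: fwd
Round 7: pos1(id56) recv 99: fwd
Round 8: pos2(id99) recv 99: ELECTED
Message ID 70 originates at pos 6; dropped at pos 0 in round 2

Answer: 2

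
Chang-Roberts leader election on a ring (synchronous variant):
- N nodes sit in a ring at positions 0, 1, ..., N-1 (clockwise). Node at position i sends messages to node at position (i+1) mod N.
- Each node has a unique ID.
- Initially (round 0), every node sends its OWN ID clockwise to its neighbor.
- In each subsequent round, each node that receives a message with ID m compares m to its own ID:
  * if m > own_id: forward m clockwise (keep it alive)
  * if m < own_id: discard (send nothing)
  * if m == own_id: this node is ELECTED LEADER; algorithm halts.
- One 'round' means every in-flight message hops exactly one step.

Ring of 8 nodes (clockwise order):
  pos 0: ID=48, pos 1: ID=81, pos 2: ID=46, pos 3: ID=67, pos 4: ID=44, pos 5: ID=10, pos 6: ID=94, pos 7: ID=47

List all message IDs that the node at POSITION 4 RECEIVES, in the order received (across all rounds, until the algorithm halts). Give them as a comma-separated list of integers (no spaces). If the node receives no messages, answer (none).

Round 1: pos1(id81) recv 48: drop; pos2(id46) recv 81: fwd; pos3(id67) recv 46: drop; pos4(id44) recv 67: fwd; pos5(id10) recv 44: fwd; pos6(id94) recv 10: drop; pos7(id47) recv 94: fwd; pos0(id48) recv 47: drop
Round 2: pos3(id67) recv 81: fwd; pos5(id10) recv 67: fwd; pos6(id94) recv 44: drop; pos0(id48) recv 94: fwd
Round 3: pos4(id44) recv 81: fwd; pos6(id94) recv 67: drop; pos1(id81) recv 94: fwd
Round 4: pos5(id10) recv 81: fwd; pos2(id46) recv 94: fwd
Round 5: pos6(id94) recv 81: drop; pos3(id67) recv 94: fwd
Round 6: pos4(id44) recv 94: fwd
Round 7: pos5(id10) recv 94: fwd
Round 8: pos6(id94) recv 94: ELECTED

Answer: 67,81,94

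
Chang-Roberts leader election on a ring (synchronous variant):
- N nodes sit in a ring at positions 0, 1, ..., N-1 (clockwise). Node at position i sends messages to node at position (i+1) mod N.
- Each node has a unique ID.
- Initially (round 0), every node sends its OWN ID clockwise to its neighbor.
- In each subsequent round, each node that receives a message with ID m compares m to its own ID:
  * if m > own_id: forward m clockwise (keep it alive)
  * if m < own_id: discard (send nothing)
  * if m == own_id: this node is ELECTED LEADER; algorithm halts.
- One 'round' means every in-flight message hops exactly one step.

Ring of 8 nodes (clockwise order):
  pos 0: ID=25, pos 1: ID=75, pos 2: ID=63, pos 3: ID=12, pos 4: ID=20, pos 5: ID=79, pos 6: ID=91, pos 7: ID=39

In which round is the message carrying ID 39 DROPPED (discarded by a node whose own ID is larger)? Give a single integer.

Answer: 2

Derivation:
Round 1: pos1(id75) recv 25: drop; pos2(id63) recv 75: fwd; pos3(id12) recv 63: fwd; pos4(id20) recv 12: drop; pos5(id79) recv 20: drop; pos6(id91) recv 79: drop; pos7(id39) recv 91: fwd; pos0(id25) recv 39: fwd
Round 2: pos3(id12) recv 75: fwd; pos4(id20) recv 63: fwd; pos0(id25) recv 91: fwd; pos1(id75) recv 39: drop
Round 3: pos4(id20) recv 75: fwd; pos5(id79) recv 63: drop; pos1(id75) recv 91: fwd
Round 4: pos5(id79) recv 75: drop; pos2(id63) recv 91: fwd
Round 5: pos3(id12) recv 91: fwd
Round 6: pos4(id20) recv 91: fwd
Round 7: pos5(id79) recv 91: fwd
Round 8: pos6(id91) recv 91: ELECTED
Message ID 39 originates at pos 7; dropped at pos 1 in round 2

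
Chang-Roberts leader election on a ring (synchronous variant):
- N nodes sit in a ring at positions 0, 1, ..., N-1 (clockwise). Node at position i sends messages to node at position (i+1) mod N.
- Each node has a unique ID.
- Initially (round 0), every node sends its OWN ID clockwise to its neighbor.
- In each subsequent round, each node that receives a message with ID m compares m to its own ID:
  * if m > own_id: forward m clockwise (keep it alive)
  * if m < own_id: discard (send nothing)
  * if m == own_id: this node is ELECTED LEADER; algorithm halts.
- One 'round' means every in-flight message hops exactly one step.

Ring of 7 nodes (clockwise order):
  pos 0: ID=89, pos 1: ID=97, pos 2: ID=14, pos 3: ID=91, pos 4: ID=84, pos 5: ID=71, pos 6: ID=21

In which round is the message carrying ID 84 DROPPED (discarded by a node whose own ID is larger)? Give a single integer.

Answer: 3

Derivation:
Round 1: pos1(id97) recv 89: drop; pos2(id14) recv 97: fwd; pos3(id91) recv 14: drop; pos4(id84) recv 91: fwd; pos5(id71) recv 84: fwd; pos6(id21) recv 71: fwd; pos0(id89) recv 21: drop
Round 2: pos3(id91) recv 97: fwd; pos5(id71) recv 91: fwd; pos6(id21) recv 84: fwd; pos0(id89) recv 71: drop
Round 3: pos4(id84) recv 97: fwd; pos6(id21) recv 91: fwd; pos0(id89) recv 84: drop
Round 4: pos5(id71) recv 97: fwd; pos0(id89) recv 91: fwd
Round 5: pos6(id21) recv 97: fwd; pos1(id97) recv 91: drop
Round 6: pos0(id89) recv 97: fwd
Round 7: pos1(id97) recv 97: ELECTED
Message ID 84 originates at pos 4; dropped at pos 0 in round 3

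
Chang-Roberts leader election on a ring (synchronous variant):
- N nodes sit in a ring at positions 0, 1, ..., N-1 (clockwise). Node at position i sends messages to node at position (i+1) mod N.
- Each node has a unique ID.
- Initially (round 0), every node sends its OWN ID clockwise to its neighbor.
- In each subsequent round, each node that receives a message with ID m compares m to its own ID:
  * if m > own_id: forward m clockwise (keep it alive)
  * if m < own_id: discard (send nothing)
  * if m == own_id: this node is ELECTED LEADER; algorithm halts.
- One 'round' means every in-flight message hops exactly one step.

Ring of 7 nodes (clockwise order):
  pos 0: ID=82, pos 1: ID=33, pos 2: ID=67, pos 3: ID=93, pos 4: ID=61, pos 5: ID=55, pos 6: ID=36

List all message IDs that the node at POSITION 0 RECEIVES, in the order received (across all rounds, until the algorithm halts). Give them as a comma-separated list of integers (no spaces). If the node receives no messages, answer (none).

Round 1: pos1(id33) recv 82: fwd; pos2(id67) recv 33: drop; pos3(id93) recv 67: drop; pos4(id61) recv 93: fwd; pos5(id55) recv 61: fwd; pos6(id36) recv 55: fwd; pos0(id82) recv 36: drop
Round 2: pos2(id67) recv 82: fwd; pos5(id55) recv 93: fwd; pos6(id36) recv 61: fwd; pos0(id82) recv 55: drop
Round 3: pos3(id93) recv 82: drop; pos6(id36) recv 93: fwd; pos0(id82) recv 61: drop
Round 4: pos0(id82) recv 93: fwd
Round 5: pos1(id33) recv 93: fwd
Round 6: pos2(id67) recv 93: fwd
Round 7: pos3(id93) recv 93: ELECTED

Answer: 36,55,61,93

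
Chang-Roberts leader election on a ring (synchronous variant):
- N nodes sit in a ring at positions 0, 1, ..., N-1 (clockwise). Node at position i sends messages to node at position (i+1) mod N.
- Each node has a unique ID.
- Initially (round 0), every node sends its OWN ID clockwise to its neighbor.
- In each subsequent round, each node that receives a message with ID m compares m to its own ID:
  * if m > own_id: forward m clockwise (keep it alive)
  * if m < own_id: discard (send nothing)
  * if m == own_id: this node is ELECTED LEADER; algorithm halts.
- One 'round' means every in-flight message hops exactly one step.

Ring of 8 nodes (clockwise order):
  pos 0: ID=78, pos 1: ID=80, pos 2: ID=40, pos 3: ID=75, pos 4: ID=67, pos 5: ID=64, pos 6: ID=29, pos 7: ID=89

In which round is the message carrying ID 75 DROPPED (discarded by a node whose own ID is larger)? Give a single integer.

Answer: 4

Derivation:
Round 1: pos1(id80) recv 78: drop; pos2(id40) recv 80: fwd; pos3(id75) recv 40: drop; pos4(id67) recv 75: fwd; pos5(id64) recv 67: fwd; pos6(id29) recv 64: fwd; pos7(id89) recv 29: drop; pos0(id78) recv 89: fwd
Round 2: pos3(id75) recv 80: fwd; pos5(id64) recv 75: fwd; pos6(id29) recv 67: fwd; pos7(id89) recv 64: drop; pos1(id80) recv 89: fwd
Round 3: pos4(id67) recv 80: fwd; pos6(id29) recv 75: fwd; pos7(id89) recv 67: drop; pos2(id40) recv 89: fwd
Round 4: pos5(id64) recv 80: fwd; pos7(id89) recv 75: drop; pos3(id75) recv 89: fwd
Round 5: pos6(id29) recv 80: fwd; pos4(id67) recv 89: fwd
Round 6: pos7(id89) recv 80: drop; pos5(id64) recv 89: fwd
Round 7: pos6(id29) recv 89: fwd
Round 8: pos7(id89) recv 89: ELECTED
Message ID 75 originates at pos 3; dropped at pos 7 in round 4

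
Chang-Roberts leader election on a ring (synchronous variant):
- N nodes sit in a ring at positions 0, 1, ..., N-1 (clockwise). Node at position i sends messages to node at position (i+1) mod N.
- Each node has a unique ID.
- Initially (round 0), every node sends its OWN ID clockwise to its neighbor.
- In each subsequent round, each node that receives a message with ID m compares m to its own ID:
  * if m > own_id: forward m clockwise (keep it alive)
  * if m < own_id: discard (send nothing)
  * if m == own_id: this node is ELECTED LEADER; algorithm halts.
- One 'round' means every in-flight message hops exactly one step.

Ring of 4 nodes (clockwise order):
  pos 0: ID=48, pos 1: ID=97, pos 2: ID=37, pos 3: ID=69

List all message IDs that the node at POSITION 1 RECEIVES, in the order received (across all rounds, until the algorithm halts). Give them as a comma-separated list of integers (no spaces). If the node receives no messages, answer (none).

Round 1: pos1(id97) recv 48: drop; pos2(id37) recv 97: fwd; pos3(id69) recv 37: drop; pos0(id48) recv 69: fwd
Round 2: pos3(id69) recv 97: fwd; pos1(id97) recv 69: drop
Round 3: pos0(id48) recv 97: fwd
Round 4: pos1(id97) recv 97: ELECTED

Answer: 48,69,97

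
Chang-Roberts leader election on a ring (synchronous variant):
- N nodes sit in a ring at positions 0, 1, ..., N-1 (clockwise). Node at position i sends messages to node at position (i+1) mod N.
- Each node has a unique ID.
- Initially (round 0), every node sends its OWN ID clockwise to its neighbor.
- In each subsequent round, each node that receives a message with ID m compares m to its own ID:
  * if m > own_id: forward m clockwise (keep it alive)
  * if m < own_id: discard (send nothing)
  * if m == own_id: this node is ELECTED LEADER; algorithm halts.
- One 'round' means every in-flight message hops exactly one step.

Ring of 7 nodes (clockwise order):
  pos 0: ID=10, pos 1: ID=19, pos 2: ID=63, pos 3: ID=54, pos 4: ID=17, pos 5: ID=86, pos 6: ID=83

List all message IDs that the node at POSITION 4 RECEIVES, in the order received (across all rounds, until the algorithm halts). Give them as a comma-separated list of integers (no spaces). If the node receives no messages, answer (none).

Round 1: pos1(id19) recv 10: drop; pos2(id63) recv 19: drop; pos3(id54) recv 63: fwd; pos4(id17) recv 54: fwd; pos5(id86) recv 17: drop; pos6(id83) recv 86: fwd; pos0(id10) recv 83: fwd
Round 2: pos4(id17) recv 63: fwd; pos5(id86) recv 54: drop; pos0(id10) recv 86: fwd; pos1(id19) recv 83: fwd
Round 3: pos5(id86) recv 63: drop; pos1(id19) recv 86: fwd; pos2(id63) recv 83: fwd
Round 4: pos2(id63) recv 86: fwd; pos3(id54) recv 83: fwd
Round 5: pos3(id54) recv 86: fwd; pos4(id17) recv 83: fwd
Round 6: pos4(id17) recv 86: fwd; pos5(id86) recv 83: drop
Round 7: pos5(id86) recv 86: ELECTED

Answer: 54,63,83,86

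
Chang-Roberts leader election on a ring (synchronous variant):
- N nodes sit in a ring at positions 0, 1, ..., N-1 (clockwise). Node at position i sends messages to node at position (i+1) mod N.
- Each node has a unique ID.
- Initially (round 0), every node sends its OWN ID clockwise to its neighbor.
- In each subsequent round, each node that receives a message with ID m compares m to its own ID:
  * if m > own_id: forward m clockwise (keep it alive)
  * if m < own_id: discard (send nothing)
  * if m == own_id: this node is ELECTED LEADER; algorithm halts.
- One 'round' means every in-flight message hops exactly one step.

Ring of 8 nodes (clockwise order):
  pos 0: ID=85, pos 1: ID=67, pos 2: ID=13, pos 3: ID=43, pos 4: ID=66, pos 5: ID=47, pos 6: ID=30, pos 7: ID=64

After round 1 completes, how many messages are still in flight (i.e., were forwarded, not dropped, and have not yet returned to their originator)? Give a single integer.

Answer: 4

Derivation:
Round 1: pos1(id67) recv 85: fwd; pos2(id13) recv 67: fwd; pos3(id43) recv 13: drop; pos4(id66) recv 43: drop; pos5(id47) recv 66: fwd; pos6(id30) recv 47: fwd; pos7(id64) recv 30: drop; pos0(id85) recv 64: drop
After round 1: 4 messages still in flight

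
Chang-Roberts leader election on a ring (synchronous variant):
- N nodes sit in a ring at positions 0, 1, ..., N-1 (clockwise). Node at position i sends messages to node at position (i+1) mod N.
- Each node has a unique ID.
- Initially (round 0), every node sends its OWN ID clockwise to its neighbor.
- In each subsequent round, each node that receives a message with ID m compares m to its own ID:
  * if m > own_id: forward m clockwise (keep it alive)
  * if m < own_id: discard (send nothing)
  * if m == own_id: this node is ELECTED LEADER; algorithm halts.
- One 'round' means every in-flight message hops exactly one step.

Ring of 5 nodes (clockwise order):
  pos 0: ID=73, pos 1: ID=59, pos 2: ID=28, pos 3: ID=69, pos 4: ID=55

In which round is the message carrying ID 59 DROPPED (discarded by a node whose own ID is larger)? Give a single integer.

Round 1: pos1(id59) recv 73: fwd; pos2(id28) recv 59: fwd; pos3(id69) recv 28: drop; pos4(id55) recv 69: fwd; pos0(id73) recv 55: drop
Round 2: pos2(id28) recv 73: fwd; pos3(id69) recv 59: drop; pos0(id73) recv 69: drop
Round 3: pos3(id69) recv 73: fwd
Round 4: pos4(id55) recv 73: fwd
Round 5: pos0(id73) recv 73: ELECTED
Message ID 59 originates at pos 1; dropped at pos 3 in round 2

Answer: 2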